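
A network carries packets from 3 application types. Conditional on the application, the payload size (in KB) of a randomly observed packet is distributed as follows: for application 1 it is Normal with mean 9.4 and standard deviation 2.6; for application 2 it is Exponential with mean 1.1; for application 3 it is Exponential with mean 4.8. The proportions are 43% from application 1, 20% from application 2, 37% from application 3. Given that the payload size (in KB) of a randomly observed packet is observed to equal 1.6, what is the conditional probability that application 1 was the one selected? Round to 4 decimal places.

Likelihoods f(1.6 | ·): 1: 0.00170456; 2: 0.212279; 3: 0.149277.
Posterior ∝ prior × likelihood. Numerator for 1: 0.43·0.00170456 = 0.00073296.
Normalizing constant: 0.43·0.00170456 + 0.2·0.212279 + 0.37·0.149277 = 0.0984213.
P(1 | observation) = 0.00073296 / 0.0984213 = 0.00744716.

0.0074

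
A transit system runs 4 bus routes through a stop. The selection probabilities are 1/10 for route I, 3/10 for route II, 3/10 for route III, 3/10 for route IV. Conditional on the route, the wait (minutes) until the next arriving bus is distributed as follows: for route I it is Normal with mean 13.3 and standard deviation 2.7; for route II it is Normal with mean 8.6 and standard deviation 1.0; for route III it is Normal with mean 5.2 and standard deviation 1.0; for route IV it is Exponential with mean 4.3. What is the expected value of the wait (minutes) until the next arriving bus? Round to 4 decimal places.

6.7600

Component means — I: 13.3; II: 8.6; III: 5.2; IV: 4.3.
E[X] = 0.1·13.3 + 0.3·8.6 + 0.3·5.2 + 0.3·4.3 = 6.76.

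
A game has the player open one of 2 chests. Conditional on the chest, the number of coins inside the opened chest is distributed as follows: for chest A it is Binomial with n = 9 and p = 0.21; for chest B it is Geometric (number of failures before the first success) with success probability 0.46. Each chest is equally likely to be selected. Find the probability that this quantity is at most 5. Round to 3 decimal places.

Conditional on each chest, P(X ≤ 5): A: 0.996016; B: 0.975205.
By total probability, P(X ≤ 5) = 0.5·0.996016 + 0.5·0.975205 = 0.98561.

0.986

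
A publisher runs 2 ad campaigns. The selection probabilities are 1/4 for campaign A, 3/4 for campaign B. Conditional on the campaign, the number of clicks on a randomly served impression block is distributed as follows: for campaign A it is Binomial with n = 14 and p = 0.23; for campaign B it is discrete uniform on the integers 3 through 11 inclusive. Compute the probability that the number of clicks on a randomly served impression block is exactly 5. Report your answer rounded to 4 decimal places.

Conditional on each campaign, P(X = 5): A: 0.122608; B: 0.111111.
By total probability, P(X = 5) = 0.25·0.122608 + 0.75·0.111111 = 0.113985.

0.1140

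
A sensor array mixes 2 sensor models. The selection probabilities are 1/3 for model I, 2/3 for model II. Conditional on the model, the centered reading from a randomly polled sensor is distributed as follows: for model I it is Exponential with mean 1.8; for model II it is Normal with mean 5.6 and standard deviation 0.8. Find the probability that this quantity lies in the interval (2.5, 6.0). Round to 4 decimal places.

0.5322

Conditional on each model, P(2.5 < X < 6.0): I: 0.213678; II: 0.691409.
By total probability, P(2.5 < X < 6.0) = 0.333333·0.213678 + 0.666667·0.691409 = 0.532166.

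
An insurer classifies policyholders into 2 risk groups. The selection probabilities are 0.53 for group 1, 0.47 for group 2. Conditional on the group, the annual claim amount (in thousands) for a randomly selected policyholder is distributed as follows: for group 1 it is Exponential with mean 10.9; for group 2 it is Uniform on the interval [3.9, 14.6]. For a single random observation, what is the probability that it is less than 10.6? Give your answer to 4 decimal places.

Conditional on each group, P(X < 10.6): 1: 0.621855; 2: 0.626168.
By total probability, P(X < 10.6) = 0.53·0.621855 + 0.47·0.626168 = 0.623882.

0.6239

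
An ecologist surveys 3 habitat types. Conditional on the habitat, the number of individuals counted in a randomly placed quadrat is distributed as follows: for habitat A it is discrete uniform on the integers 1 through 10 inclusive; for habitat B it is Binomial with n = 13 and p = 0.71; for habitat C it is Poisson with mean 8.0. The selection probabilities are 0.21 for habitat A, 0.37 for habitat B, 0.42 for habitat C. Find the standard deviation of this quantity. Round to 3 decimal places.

Per component, A: μ=5.5, E[X²]=38.5; B: μ=9.23, E[X²]=87.8696; C: μ=8, E[X²]=72.
E[X] = 0.21·5.5 + 0.37·9.23 + 0.42·8 = 7.9301.
E[X²] = 0.21·38.5 + 0.37·87.8696 + 0.42·72 = 70.8368.
Var(X) = E[X²] − (E[X])² = 70.8368 − 62.8865 = 7.95027.
SD(X) = √7.95027 = 2.81962.

2.820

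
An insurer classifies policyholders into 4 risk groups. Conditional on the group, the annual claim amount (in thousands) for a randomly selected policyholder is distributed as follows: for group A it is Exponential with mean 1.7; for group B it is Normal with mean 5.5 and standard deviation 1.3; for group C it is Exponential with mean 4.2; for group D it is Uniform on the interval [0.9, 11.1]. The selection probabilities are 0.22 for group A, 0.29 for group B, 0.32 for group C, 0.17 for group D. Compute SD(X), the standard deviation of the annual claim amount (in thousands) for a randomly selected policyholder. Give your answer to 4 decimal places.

3.2623

Per component, A: μ=1.7, E[X²]=5.78; B: μ=5.5, E[X²]=31.94; C: μ=4.2, E[X²]=35.28; D: μ=6, E[X²]=44.67.
E[X] = 0.22·1.7 + 0.29·5.5 + 0.32·4.2 + 0.17·6 = 4.333.
E[X²] = 0.22·5.78 + 0.29·31.94 + 0.32·35.28 + 0.17·44.67 = 29.4177.
Var(X) = E[X²] − (E[X])² = 29.4177 − 18.7749 = 10.6428.
SD(X) = √10.6428 = 3.26233.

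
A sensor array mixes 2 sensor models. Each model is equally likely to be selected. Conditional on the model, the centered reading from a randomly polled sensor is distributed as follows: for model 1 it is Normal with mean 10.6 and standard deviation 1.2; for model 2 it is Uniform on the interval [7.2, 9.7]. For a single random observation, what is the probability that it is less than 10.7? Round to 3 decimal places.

Conditional on each model, P(X < 10.7): 1: 0.533207; 2: 1.
By total probability, P(X < 10.7) = 0.5·0.533207 + 0.5·1 = 0.766603.

0.767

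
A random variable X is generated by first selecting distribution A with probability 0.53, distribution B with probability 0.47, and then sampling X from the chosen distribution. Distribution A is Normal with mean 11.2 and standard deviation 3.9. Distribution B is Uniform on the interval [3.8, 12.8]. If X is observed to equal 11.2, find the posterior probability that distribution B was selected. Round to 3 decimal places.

0.491

Likelihoods f(11.2 | ·): A: 0.102293; B: 0.111111.
Posterior ∝ prior × likelihood. Numerator for B: 0.47·0.111111 = 0.0522222.
Normalizing constant: 0.53·0.102293 + 0.47·0.111111 = 0.106437.
P(B | observation) = 0.0522222 / 0.106437 = 0.490638.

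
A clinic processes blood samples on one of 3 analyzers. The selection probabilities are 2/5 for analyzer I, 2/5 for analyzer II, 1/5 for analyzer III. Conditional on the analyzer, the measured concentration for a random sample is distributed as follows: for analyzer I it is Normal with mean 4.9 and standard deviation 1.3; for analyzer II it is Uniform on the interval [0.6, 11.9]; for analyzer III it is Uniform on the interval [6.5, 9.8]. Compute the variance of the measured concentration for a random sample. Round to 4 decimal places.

6.5392

Per component, I: μ=4.9, E[X²]=25.7; II: μ=6.25, E[X²]=49.7033; III: μ=8.15, E[X²]=67.33.
E[X] = 0.4·4.9 + 0.4·6.25 + 0.2·8.15 = 6.09.
E[X²] = 0.4·25.7 + 0.4·49.7033 + 0.2·67.33 = 43.6273.
Var(X) = E[X²] − (E[X])² = 43.6273 − 37.0881 = 6.53923.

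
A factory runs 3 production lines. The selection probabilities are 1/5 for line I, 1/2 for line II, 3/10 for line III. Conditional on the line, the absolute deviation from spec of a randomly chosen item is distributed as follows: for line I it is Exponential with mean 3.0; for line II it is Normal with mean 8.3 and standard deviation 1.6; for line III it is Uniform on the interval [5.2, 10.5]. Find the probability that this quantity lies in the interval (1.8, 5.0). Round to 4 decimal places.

0.0818

Conditional on each line, P(1.8 < X < 5.0): I: 0.359936; II: 0.0195558; III: 0.
By total probability, P(1.8 < X < 5.0) = 0.2·0.359936 + 0.5·0.0195558 + 0.3·0 = 0.0817651.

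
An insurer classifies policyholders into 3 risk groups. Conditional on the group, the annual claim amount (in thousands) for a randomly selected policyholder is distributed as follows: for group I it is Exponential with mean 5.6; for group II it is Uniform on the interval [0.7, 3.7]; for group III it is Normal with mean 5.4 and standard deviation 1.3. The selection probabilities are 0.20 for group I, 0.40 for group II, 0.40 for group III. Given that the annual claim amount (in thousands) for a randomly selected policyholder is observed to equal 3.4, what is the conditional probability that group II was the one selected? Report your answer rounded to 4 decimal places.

Likelihoods f(3.4 | ·): I: 0.0973046; II: 0.333333; III: 0.0939742.
Posterior ∝ prior × likelihood. Numerator for II: 0.4·0.333333 = 0.133333.
Normalizing constant: 0.2·0.0973046 + 0.4·0.333333 + 0.4·0.0939742 = 0.190384.
P(II | observation) = 0.133333 / 0.190384 = 0.700339.

0.7003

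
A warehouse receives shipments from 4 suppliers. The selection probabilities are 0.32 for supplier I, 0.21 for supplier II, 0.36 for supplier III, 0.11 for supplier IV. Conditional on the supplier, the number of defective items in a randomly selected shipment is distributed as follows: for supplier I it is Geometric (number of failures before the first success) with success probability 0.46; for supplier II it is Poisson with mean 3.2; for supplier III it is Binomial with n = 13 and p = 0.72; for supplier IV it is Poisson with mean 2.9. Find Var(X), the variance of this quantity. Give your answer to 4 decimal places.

Per component, I: μ=1.17391, E[X²]=3.93006; II: μ=3.2, E[X²]=13.44; III: μ=9.36, E[X²]=90.2304; IV: μ=2.9, E[X²]=11.31.
E[X] = 0.32·1.17391 + 0.21·3.2 + 0.36·9.36 + 0.11·2.9 = 4.73625.
E[X²] = 0.32·3.93006 + 0.21·13.44 + 0.36·90.2304 + 0.11·11.31 = 37.8071.
Var(X) = E[X²] − (E[X])² = 37.8071 − 22.4321 = 15.375.

15.3750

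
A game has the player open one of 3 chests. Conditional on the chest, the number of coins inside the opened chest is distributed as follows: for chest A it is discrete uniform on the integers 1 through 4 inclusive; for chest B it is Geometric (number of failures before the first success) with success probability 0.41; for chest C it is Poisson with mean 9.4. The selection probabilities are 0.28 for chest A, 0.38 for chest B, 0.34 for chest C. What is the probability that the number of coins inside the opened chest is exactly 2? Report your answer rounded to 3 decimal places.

0.125

Conditional on each chest, P(X = 2): A: 0.25; B: 0.142721; C: 0.00365475.
By total probability, P(X = 2) = 0.28·0.25 + 0.38·0.142721 + 0.34·0.00365475 = 0.125477.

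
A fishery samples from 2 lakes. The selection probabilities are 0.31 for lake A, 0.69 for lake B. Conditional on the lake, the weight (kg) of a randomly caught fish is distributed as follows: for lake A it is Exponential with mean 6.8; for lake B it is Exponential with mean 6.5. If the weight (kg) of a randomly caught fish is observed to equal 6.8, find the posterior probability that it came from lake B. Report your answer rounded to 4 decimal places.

Likelihoods f(6.8 | ·): A: 0.0540999; B: 0.054044.
Posterior ∝ prior × likelihood. Numerator for B: 0.69·0.054044 = 0.0372904.
Normalizing constant: 0.31·0.0540999 + 0.69·0.054044 = 0.0540614.
P(B | observation) = 0.0372904 / 0.0540614 = 0.689779.

0.6898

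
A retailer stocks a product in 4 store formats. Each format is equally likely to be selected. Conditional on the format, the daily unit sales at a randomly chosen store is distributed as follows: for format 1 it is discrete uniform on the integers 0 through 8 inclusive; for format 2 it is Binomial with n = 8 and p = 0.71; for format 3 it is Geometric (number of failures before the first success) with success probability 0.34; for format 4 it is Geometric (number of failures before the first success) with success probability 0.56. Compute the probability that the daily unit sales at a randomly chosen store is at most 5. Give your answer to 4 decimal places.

0.7499

Conditional on each format, P(X ≤ 5): 1: 0.666667; 2: 0.422767; 3: 0.917346; 4: 0.992744.
By total probability, P(X ≤ 5) = 0.25·0.666667 + 0.25·0.422767 + 0.25·0.917346 + 0.25·0.992744 = 0.749881.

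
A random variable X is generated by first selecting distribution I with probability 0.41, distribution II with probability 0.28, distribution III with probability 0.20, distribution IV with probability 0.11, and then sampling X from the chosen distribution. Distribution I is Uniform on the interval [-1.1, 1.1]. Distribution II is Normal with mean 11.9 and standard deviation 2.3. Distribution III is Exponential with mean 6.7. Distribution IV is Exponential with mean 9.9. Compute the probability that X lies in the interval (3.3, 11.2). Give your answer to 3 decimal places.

Conditional on each component, P(3.3 < X < 11.2): I: 0; II: 0.380339; III: 0.423136; IV: 0.393922.
By total probability, P(3.3 < X < 11.2) = 0.41·0 + 0.28·0.380339 + 0.2·0.423136 + 0.11·0.393922 = 0.234454.

0.234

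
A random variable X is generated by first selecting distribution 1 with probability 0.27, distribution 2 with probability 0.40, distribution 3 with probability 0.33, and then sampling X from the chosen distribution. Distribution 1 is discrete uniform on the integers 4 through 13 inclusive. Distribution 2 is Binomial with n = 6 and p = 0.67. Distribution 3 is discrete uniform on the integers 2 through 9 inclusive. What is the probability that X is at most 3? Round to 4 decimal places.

Conditional on each component, P(X ≤ 3): 1: 0; 2: 0.313048; 3: 0.25.
By total probability, P(X ≤ 3) = 0.27·0 + 0.4·0.313048 + 0.33·0.25 = 0.207719.

0.2077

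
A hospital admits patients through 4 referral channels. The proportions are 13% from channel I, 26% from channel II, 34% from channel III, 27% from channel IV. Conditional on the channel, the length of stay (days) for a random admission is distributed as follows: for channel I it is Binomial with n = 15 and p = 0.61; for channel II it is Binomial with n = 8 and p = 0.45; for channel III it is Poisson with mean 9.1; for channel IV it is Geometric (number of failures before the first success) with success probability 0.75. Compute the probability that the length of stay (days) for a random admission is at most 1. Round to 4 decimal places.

Conditional on each channel, P(X ≤ 1): I: 1.79661e-05; II: 0.0631811; III: 0.00112782; IV: 0.9375.
By total probability, P(X ≤ 1) = 0.13·1.79661e-05 + 0.26·0.0631811 + 0.34·0.00112782 + 0.27·0.9375 = 0.269938.

0.2699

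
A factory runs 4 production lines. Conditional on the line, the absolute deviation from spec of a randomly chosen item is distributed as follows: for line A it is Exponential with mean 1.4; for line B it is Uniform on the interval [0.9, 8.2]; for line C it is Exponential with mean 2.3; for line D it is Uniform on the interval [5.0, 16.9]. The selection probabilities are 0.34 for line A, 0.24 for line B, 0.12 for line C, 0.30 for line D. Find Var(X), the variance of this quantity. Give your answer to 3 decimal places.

Per component, A: μ=1.4, E[X²]=3.92; B: μ=4.55, E[X²]=25.1433; C: μ=2.3, E[X²]=10.58; D: μ=10.95, E[X²]=131.703.
E[X] = 0.34·1.4 + 0.24·4.55 + 0.12·2.3 + 0.3·10.95 = 5.129.
E[X²] = 0.34·3.92 + 0.24·25.1433 + 0.12·10.58 + 0.3·131.703 = 48.1478.
Var(X) = E[X²] − (E[X])² = 48.1478 − 26.3066 = 21.8412.

21.841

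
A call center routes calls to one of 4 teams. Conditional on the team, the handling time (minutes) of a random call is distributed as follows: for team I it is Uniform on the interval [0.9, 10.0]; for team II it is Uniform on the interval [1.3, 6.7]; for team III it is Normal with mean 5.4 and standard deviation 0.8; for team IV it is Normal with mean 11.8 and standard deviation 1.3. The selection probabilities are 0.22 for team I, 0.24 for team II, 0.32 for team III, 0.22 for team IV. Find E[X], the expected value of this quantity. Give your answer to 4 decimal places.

6.4830

Component means — I: 5.45; II: 4; III: 5.4; IV: 11.8.
E[X] = 0.22·5.45 + 0.24·4 + 0.32·5.4 + 0.22·11.8 = 6.483.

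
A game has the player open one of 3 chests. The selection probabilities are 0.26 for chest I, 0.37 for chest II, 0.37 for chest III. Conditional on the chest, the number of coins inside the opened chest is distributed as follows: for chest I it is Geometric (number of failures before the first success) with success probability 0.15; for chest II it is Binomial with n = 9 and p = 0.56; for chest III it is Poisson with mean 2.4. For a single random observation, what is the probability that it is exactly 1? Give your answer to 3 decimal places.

0.116

Conditional on each chest, P(X = 1): I: 0.1275; II: 0.0070803; III: 0.217723.
By total probability, P(X = 1) = 0.26·0.1275 + 0.37·0.0070803 + 0.37·0.217723 = 0.116327.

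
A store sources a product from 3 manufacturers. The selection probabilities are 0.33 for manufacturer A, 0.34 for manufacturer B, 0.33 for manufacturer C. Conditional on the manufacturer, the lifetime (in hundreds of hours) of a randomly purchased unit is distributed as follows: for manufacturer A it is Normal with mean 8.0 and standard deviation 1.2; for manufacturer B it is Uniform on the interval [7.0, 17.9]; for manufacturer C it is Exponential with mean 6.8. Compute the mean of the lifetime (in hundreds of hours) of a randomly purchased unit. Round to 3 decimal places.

9.117

Component means — A: 8; B: 12.45; C: 6.8.
E[X] = 0.33·8 + 0.34·12.45 + 0.33·6.8 = 9.117.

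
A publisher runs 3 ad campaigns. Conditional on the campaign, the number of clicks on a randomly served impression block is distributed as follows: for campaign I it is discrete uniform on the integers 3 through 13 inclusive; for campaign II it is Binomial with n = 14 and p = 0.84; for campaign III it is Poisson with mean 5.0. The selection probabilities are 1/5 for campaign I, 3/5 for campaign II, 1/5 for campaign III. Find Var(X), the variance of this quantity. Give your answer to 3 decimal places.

11.669

Per component, I: μ=8, E[X²]=74; II: μ=11.76, E[X²]=140.179; III: μ=5, E[X²]=30.
E[X] = 0.2·8 + 0.6·11.76 + 0.2·5 = 9.656.
E[X²] = 0.2·74 + 0.6·140.179 + 0.2·30 = 104.908.
Var(X) = E[X²] − (E[X])² = 104.908 − 93.2383 = 11.6692.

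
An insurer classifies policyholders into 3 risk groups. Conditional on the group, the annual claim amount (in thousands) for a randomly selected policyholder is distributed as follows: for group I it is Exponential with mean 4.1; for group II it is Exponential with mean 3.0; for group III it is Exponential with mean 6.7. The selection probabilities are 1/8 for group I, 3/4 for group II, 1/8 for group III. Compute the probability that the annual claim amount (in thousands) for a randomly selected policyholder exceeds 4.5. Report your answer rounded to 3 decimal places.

Conditional on each group, P(X > 4.5): I: 0.333684; II: 0.22313; III: 0.510869.
By total probability, P(X > 4.5) = 0.125·0.333684 + 0.75·0.22313 + 0.125·0.510869 = 0.272917.

0.273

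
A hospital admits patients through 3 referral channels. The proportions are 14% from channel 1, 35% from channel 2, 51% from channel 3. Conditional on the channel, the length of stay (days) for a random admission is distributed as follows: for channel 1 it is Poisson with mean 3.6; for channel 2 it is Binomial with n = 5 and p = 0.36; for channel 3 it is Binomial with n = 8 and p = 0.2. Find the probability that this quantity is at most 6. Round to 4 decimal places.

0.9897

Conditional on each channel, P(X ≤ 6): 1: 0.926727; 2: 1; 3: 0.999916.
By total probability, P(X ≤ 6) = 0.14·0.926727 + 0.35·1 + 0.51·0.999916 = 0.989699.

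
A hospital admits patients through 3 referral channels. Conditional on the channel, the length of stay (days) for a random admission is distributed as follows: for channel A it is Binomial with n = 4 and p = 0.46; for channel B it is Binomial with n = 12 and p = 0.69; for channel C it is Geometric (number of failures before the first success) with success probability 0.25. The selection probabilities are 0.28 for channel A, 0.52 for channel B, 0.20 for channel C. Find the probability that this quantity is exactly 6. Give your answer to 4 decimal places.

Conditional on each channel, P(X = 6): A: 0; B: 0.0884987; C: 0.0444946.
By total probability, P(X = 6) = 0.28·0 + 0.52·0.0884987 + 0.2·0.0444946 = 0.0549182.

0.0549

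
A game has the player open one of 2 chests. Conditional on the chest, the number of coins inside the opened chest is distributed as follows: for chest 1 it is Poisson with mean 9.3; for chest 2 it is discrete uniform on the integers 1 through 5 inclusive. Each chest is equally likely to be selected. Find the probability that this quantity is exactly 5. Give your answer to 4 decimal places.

0.1265

Conditional on each chest, P(X = 5): 1: 0.0530023; 2: 0.2.
By total probability, P(X = 5) = 0.5·0.0530023 + 0.5·0.2 = 0.126501.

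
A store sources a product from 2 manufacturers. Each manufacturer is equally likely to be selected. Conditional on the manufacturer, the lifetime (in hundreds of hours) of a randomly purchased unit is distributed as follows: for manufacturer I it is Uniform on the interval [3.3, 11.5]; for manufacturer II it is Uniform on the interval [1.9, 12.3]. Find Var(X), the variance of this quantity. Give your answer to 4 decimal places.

Per component, I: μ=7.4, E[X²]=60.3633; II: μ=7.1, E[X²]=59.4233.
E[X] = 0.5·7.4 + 0.5·7.1 = 7.25.
E[X²] = 0.5·60.3633 + 0.5·59.4233 = 59.8933.
Var(X) = E[X²] − (E[X])² = 59.8933 − 52.5625 = 7.33083.

7.3308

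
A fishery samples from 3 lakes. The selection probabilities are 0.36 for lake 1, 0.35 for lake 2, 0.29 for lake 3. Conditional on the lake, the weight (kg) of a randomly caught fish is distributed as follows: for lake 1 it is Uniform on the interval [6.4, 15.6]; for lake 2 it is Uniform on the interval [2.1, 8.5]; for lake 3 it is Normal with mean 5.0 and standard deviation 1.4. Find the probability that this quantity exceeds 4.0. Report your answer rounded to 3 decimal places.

Conditional on each lake, P(X > 4.0): 1: 1; 2: 0.703125; 3: 0.762475.
By total probability, P(X > 4.0) = 0.36·1 + 0.35·0.703125 + 0.29·0.762475 = 0.827211.

0.827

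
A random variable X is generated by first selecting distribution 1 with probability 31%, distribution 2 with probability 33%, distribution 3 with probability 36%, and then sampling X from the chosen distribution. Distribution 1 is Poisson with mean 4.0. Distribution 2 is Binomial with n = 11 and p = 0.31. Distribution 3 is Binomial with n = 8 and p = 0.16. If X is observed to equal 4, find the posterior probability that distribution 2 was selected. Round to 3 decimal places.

0.521

Likelihoods P(X=4 | ·): 1: 0.195367; 2: 0.226936; 3: 0.0228399.
Posterior ∝ prior × likelihood. Numerator for 2: 0.33·0.226936 = 0.074889.
Normalizing constant: 0.31·0.195367 + 0.33·0.226936 + 0.36·0.0228399 = 0.143675.
P(2 | observation) = 0.074889 / 0.143675 = 0.521239.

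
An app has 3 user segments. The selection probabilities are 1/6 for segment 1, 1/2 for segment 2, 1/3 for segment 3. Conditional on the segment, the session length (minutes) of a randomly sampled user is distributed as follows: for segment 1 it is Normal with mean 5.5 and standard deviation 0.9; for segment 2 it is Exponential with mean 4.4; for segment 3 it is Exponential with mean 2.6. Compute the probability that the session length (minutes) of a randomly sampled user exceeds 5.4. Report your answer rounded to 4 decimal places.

0.2790

Conditional on each segment, P(X > 5.4): 1: 0.544236; 2: 0.293091; 3: 0.125315.
By total probability, P(X > 5.4) = 0.166667·0.544236 + 0.5·0.293091 + 0.333333·0.125315 = 0.279023.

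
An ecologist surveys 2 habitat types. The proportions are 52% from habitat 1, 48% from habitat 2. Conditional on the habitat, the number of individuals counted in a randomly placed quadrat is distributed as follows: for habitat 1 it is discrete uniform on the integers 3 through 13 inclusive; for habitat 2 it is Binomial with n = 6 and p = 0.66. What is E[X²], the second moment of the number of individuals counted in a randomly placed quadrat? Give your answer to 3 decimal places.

For each component E[X²] = Var + (mean)², giving 1: 74; 2: 17.028.
Overall E[X²] = 0.52·74 + 0.48·17.028 = 46.6534.

46.653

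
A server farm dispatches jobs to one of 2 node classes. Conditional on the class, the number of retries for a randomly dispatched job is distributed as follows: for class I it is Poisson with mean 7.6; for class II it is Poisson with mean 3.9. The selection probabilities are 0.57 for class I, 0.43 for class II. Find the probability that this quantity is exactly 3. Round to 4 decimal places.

Conditional on each class, P(X = 3): I: 0.0366144; II: 0.200122.
By total probability, P(X = 3) = 0.57·0.0366144 + 0.43·0.200122 = 0.106922.

0.1069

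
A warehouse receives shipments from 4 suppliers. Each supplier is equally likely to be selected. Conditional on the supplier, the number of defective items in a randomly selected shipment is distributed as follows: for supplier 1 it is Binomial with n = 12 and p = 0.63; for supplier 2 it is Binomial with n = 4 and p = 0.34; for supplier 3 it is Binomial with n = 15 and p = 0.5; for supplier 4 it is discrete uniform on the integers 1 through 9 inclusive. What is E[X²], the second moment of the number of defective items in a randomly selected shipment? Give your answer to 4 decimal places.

38.5912

For each component E[X²] = Var + (mean)², giving 1: 59.9508; 2: 2.7472; 3: 60; 4: 31.6667.
Overall E[X²] = 0.25·59.9508 + 0.25·2.7472 + 0.25·60 + 0.25·31.6667 = 38.5912.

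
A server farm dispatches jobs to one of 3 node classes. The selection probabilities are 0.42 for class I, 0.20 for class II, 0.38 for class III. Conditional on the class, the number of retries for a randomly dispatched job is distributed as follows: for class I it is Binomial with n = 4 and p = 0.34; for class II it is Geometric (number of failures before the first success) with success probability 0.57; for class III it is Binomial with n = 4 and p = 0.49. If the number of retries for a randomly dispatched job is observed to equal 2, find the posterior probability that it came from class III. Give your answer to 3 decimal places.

0.490

Likelihoods P(X=2 | ·): I: 0.302132; II: 0.105393; III: 0.3747.
Posterior ∝ prior × likelihood. Numerator for III: 0.38·0.3747 = 0.142386.
Normalizing constant: 0.42·0.302132 + 0.2·0.105393 + 0.38·0.3747 = 0.29036.
P(III | observation) = 0.142386 / 0.29036 = 0.490377.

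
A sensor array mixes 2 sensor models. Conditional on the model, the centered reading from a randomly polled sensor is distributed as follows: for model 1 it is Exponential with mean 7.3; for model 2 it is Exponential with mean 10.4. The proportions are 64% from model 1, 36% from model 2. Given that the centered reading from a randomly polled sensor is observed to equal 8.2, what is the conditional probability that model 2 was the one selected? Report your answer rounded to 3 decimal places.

0.356

Likelihoods f(8.2 | ·): 1: 0.0445492; 2: 0.0437061.
Posterior ∝ prior × likelihood. Numerator for 2: 0.36·0.0437061 = 0.0157342.
Normalizing constant: 0.64·0.0445492 + 0.36·0.0437061 = 0.0442457.
P(2 | observation) = 0.0157342 / 0.0442457 = 0.35561.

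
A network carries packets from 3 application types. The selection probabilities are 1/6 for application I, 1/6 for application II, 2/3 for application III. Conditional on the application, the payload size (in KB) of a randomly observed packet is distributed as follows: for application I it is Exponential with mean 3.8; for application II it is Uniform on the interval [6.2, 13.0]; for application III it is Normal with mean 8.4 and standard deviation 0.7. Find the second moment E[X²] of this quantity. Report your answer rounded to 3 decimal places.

68.182

For each component E[X²] = Var + (mean)², giving I: 28.88; II: 96.0133; III: 71.05.
Overall E[X²] = 0.166667·28.88 + 0.166667·96.0133 + 0.666667·71.05 = 68.1822.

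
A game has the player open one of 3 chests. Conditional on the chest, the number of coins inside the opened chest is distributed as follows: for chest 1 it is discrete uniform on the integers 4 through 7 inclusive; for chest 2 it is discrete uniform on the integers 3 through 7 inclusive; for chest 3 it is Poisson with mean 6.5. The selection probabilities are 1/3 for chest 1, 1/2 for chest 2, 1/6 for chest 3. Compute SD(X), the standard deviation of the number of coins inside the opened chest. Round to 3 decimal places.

Per component, 1: μ=5.5, E[X²]=31.5; 2: μ=5, E[X²]=27; 3: μ=6.5, E[X²]=48.75.
E[X] = 0.333333·5.5 + 0.5·5 + 0.166667·6.5 = 5.41667.
E[X²] = 0.333333·31.5 + 0.5·27 + 0.166667·48.75 = 32.125.
Var(X) = E[X²] − (E[X])² = 32.125 − 29.3403 = 2.78472.
SD(X) = √2.78472 = 1.66875.

1.669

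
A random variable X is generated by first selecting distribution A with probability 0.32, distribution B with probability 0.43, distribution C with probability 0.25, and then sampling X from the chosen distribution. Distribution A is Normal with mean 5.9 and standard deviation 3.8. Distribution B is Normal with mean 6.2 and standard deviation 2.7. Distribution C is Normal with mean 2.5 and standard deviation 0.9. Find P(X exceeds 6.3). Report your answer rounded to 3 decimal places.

0.355

Conditional on each component, P(X > 6.3): A: 0.458083; B: 0.485228; C: 1.20953e-05.
By total probability, P(X > 6.3) = 0.32·0.458083 + 0.43·0.485228 + 0.25·1.20953e-05 = 0.355238.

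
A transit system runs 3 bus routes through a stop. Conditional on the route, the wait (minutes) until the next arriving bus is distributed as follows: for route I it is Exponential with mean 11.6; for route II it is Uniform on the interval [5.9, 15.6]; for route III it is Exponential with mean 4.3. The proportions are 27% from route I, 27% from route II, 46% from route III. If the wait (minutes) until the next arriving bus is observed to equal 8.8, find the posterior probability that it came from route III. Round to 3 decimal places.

0.263

Likelihoods f(8.8 | ·): I: 0.0403717; II: 0.103093; III: 0.030043.
Posterior ∝ prior × likelihood. Numerator for III: 0.46·0.030043 = 0.0138198.
Normalizing constant: 0.27·0.0403717 + 0.27·0.103093 + 0.46·0.030043 = 0.0525552.
P(III | observation) = 0.0138198 / 0.0525552 = 0.262957.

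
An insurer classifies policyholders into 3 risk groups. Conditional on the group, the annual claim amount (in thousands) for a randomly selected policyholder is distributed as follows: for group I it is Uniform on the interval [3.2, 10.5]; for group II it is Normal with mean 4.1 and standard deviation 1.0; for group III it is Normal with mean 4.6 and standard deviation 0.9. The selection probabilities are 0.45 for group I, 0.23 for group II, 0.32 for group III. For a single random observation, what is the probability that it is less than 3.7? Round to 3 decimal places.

0.161

Conditional on each group, P(X < 3.7): I: 0.0684932; II: 0.344578; III: 0.158655.
By total probability, P(X < 3.7) = 0.45·0.0684932 + 0.23·0.344578 + 0.32·0.158655 = 0.160845.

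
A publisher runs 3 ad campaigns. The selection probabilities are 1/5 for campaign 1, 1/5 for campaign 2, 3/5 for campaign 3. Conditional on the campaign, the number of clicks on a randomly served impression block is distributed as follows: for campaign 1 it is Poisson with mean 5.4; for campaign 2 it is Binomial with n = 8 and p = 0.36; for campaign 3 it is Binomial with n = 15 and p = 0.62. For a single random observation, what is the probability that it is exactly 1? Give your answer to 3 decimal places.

0.030

Conditional on each campaign, P(X = 1): 1: 0.0243895; 2: 0.126664; 3: 1.21746e-05.
By total probability, P(X = 1) = 0.2·0.0243895 + 0.2·0.126664 + 0.6·1.21746e-05 = 0.030218.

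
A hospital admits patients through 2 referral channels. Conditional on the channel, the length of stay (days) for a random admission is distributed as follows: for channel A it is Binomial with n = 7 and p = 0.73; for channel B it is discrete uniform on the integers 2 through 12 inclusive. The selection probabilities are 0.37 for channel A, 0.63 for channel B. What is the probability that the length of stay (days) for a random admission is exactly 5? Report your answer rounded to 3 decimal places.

Conditional on each channel, P(X = 5): A: 0.317367; B: 0.0909091.
By total probability, P(X = 5) = 0.37·0.317367 + 0.63·0.0909091 = 0.174698.

0.175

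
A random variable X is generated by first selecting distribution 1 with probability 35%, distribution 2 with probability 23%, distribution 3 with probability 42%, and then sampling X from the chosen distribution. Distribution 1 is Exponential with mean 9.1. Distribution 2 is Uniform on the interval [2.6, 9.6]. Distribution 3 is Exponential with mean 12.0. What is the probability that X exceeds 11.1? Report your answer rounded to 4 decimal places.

0.2699

Conditional on each component, P(X > 11.1): 1: 0.295295; 2: 0; 3: 0.396531.
By total probability, P(X > 11.1) = 0.35·0.295295 + 0.23·0 + 0.42·0.396531 = 0.269896.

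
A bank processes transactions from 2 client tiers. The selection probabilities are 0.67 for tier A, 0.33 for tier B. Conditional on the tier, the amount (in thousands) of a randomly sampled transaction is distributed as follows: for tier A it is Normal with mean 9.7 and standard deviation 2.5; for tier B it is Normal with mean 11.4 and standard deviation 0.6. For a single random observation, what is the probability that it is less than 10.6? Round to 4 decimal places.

0.4593

Conditional on each tier, P(X < 10.6): A: 0.640576; B: 0.0912112.
By total probability, P(X < 10.6) = 0.67·0.640576 + 0.33·0.0912112 = 0.459286.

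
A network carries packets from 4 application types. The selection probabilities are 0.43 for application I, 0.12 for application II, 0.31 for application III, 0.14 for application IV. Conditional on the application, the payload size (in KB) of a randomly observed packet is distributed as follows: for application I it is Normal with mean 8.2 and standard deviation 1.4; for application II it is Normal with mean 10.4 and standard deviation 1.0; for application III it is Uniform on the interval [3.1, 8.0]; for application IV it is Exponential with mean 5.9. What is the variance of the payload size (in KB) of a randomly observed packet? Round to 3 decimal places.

9.181

Per component, I: μ=8.2, E[X²]=69.2; II: μ=10.4, E[X²]=109.16; III: μ=5.55, E[X²]=32.8033; IV: μ=5.9, E[X²]=69.62.
E[X] = 0.43·8.2 + 0.12·10.4 + 0.31·5.55 + 0.14·5.9 = 7.3205.
E[X²] = 0.43·69.2 + 0.12·109.16 + 0.31·32.8033 + 0.14·69.62 = 62.771.
Var(X) = E[X²] − (E[X])² = 62.771 − 53.5897 = 9.18131.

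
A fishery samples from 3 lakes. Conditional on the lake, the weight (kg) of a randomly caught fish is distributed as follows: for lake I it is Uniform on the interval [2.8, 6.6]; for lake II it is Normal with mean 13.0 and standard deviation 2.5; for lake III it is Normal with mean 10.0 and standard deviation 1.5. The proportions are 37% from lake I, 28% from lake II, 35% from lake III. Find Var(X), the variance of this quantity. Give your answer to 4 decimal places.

14.6394

Per component, I: μ=4.7, E[X²]=23.2933; II: μ=13, E[X²]=175.25; III: μ=10, E[X²]=102.25.
E[X] = 0.37·4.7 + 0.28·13 + 0.35·10 = 8.879.
E[X²] = 0.37·23.2933 + 0.28·175.25 + 0.35·102.25 = 93.476.
Var(X) = E[X²] − (E[X])² = 93.476 − 78.8366 = 14.6394.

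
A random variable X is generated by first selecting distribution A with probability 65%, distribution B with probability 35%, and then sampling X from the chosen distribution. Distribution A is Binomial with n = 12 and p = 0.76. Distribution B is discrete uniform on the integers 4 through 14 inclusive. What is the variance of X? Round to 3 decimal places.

4.926

Per component, A: μ=9.12, E[X²]=85.3632; B: μ=9, E[X²]=91.
E[X] = 0.65·9.12 + 0.35·9 = 9.078.
E[X²] = 0.65·85.3632 + 0.35·91 = 87.3361.
Var(X) = E[X²] − (E[X])² = 87.3361 − 82.4101 = 4.926.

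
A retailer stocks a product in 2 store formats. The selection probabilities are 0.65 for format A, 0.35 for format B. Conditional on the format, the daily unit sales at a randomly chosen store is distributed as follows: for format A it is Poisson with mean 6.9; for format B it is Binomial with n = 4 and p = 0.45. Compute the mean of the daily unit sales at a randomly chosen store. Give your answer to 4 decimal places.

5.1150

Component means — A: 6.9; B: 1.8.
E[X] = 0.65·6.9 + 0.35·1.8 = 5.115.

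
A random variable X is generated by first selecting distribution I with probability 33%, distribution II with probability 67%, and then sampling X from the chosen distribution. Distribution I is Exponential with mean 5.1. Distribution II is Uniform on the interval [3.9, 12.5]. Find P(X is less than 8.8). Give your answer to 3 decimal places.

Conditional on each component, P(X < 8.8): I: 0.821914; II: 0.569767.
By total probability, P(X < 8.8) = 0.33·0.821914 + 0.67·0.569767 = 0.652976.

0.653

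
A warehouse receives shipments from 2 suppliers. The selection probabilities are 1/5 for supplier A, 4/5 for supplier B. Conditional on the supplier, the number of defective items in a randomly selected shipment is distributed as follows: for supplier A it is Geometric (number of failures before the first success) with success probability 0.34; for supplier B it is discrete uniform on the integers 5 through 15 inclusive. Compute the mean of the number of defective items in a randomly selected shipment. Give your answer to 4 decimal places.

Component means — A: 1.94118; B: 10.
E[X] = 0.2·1.94118 + 0.8·10 = 8.38824.

8.3882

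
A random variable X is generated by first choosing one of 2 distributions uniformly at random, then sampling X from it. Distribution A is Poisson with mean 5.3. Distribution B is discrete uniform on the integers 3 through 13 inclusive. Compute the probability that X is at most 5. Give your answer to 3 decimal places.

Conditional on each component, P(X ≤ 5): A: 0.563473; B: 0.272727.
By total probability, P(X ≤ 5) = 0.5·0.563473 + 0.5·0.272727 = 0.4181.

0.418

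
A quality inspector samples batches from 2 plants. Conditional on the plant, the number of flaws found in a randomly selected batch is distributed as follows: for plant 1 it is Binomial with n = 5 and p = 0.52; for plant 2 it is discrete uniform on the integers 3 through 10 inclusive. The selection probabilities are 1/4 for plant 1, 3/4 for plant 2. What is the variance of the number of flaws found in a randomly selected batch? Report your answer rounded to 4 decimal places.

Per component, 1: μ=2.6, E[X²]=8.008; 2: μ=6.5, E[X²]=47.5.
E[X] = 0.25·2.6 + 0.75·6.5 = 5.525.
E[X²] = 0.25·8.008 + 0.75·47.5 = 37.627.
Var(X) = E[X²] − (E[X])² = 37.627 − 30.5256 = 7.10137.

7.1014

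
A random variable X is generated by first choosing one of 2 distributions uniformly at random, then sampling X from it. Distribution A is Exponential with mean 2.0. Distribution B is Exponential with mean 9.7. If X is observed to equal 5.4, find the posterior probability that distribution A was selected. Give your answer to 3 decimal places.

Likelihoods f(5.4 | ·): A: 0.0336028; B: 0.0590821.
Posterior ∝ prior × likelihood. Numerator for A: 0.5·0.0336028 = 0.0168014.
Normalizing constant: 0.5·0.0336028 + 0.5·0.0590821 = 0.0463424.
P(A | observation) = 0.0168014 / 0.0463424 = 0.362548.

0.363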